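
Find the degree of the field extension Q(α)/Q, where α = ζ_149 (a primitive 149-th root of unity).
[Q(α):Q] = 148

The minimal polynomial of ζ_149 over Q is the 149-th cyclotomic polynomial Φ_149(x), which is irreducible over Q and has degree φ(149) = 148. Hence [Q(α):Q] = φ(149) = 148.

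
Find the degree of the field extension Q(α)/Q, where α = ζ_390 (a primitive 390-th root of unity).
[Q(α):Q] = 96

The minimal polynomial of ζ_390 over Q is the 390-th cyclotomic polynomial Φ_390(x), which is irreducible over Q and has degree φ(390) = 96. Hence [Q(α):Q] = φ(390) = 96.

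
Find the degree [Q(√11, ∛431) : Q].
[Q(√11, ∛431) : Q] = 6

Let L = Q(√11, ∛431). Since Q(√11) ⊂ L and [Q(√11):Q] = 2, the tower law gives 2 | [L:Q]. Likewise Q(∛431) ⊂ L with [Q(∛431):Q] = 3 (because 431 is not a perfect cube), so 3 | [L:Q]. As gcd(2,3) = 1, [L:Q] is divisible by 6. Conversely L is generated over Q by √11 and ∛431, so [L:Q] ≤ 2·3 = 6. Therefore [Q(√11, ∛431) : Q] = 6.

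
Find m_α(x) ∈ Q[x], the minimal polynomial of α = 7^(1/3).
m_α(x) = x^3 - 7

α satisfies α^3 = 7, so x^3 - 7 annihilates α. By the rational root test, a rational root p/q (in lowest terms) of x^3 - 7 would satisfy p^3 = 7 q^3, forcing q = 1 and p^3 = 7; but 7 is not a perfect cube, contradiction. A monic cubic over Q with no rational root is irreducible (any nontrivial factorization would include a linear factor). Hence x^3 - 7 is the minimal polynomial of α, and in particular [Q(α):Q] = 3.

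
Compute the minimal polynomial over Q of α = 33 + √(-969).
m_α(x) = x^2 - 66x + 2058

From α - 33 = √(-969), squaring gives (α - 33)^2 = -969, i.e. α^2 - 66α + 1089 = -969, so α^2 - 66α + 2058 = 0. The discriminant of x^2 - 66x + 2058 is (-66)^2 - 4·(2058) = 4356 - 8232 = -3876, and 4·(-969) is not a perfect square in Q since -969 is squarefree and ≠ 1. Hence x^2 - 66x + 2058 is irreducible over Q and is the minimal polynomial of α.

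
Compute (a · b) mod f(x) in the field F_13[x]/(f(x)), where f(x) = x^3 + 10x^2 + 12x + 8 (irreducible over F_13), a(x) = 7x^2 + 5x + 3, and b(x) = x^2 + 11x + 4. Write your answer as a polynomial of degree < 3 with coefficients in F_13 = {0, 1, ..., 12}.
a · b ≡ 12x^2 + 9x + 7 (mod f(x))

Multiply in F_13[x]: a(x)·b(x) = (7x^2 + 5x + 3)·(x^2 + 11x + 4) = 7x^4 + 4x^3 + 8x^2 + x + 12. This has degree ≥ 3, so divide by f(x) over F_13: 7x^4 + 4x^3 + 8x^2 + x + 12 = (7x + 12)·(x^3 + 10x^2 + 12x + 8) + (12x^2 + 9x + 7). Hence a·b ≡ 12x^2 + 9x + 7 (mod f). (F_13[x]/(f) is a field with 13^3 = 2197 elements since f is irreducible of degree 3.)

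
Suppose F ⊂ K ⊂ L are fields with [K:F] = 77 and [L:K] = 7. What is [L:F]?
[L:F] = 539

The tower law says that for any tower of field extensions F ⊂ K ⊂ L with finite degrees, [L:F] = [L:K] · [K:F]. Here this gives [L:F] = 7 · 77 = 539.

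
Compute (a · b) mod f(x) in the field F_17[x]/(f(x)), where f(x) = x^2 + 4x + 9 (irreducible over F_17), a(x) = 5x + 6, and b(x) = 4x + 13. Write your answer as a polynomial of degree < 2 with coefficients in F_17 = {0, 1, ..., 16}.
a · b ≡ 9x (mod f(x))

Multiply in F_17[x]: a(x)·b(x) = (5x + 6)·(4x + 13) = 3x^2 + 4x + 10. This has degree ≥ 2, so divide by f(x) over F_17: 3x^2 + 4x + 10 = (3)·(x^2 + 4x + 9) + (9x). Hence a·b ≡ 9x (mod f). (F_17[x]/(f) is a field with 17^2 = 289 elements since f is irreducible of degree 2.)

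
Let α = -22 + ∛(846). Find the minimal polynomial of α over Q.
m_α(x) = x^3 + 66x^2 + 1452x + 9802

Set β = α + 22 = ∛(846), so β^3 = 846. Then (α + 22)^3 - 846 = 0, i.e. α is a root of g(x) = (x + 22)^3 - 846 = x^3 + 66x^2 + 1452x + 9802. Since g(x) = h(x + 22) where h(x) = x^3 - 846, and h is irreducible over Q (because 846 is not a perfect cube, so h has no rational root, and a monic cubic with no rational root is irreducible), g is also irreducible (irreducibility is preserved under the substitution x → x + 22). Hence m_α(x) = x^3 + 66x^2 + 1452x + 9802.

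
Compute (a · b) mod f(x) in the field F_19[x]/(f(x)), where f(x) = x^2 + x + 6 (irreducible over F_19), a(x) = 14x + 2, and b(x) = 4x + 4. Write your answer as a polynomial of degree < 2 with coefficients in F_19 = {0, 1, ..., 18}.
a · b ≡ 8x + 14 (mod f(x))

Multiply in F_19[x]: a(x)·b(x) = (14x + 2)·(4x + 4) = 18x^2 + 7x + 8. This has degree ≥ 2, so divide by f(x) over F_19: 18x^2 + 7x + 8 = (18)·(x^2 + x + 6) + (8x + 14). Hence a·b ≡ 8x + 14 (mod f). (F_19[x]/(f) is a field with 19^2 = 361 elements since f is irreducible of degree 2.)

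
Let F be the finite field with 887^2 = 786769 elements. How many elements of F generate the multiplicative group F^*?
There are φ(786768) = 254592 primitive elements

F_q^* is cyclic of order q - 1 = 786768. A cyclic group of order m has exactly φ(m) generators. Here m = 786768 = 2^4 · 3 · 37 · 443, so the number of primitive elements is φ(786768) = 254592.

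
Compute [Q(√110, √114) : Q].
[Q(√110, √114) : Q] = 4

[Q(√110):Q] = 2 (min poly x^2 - 110, irreducible since 110 is squarefree > 1). For the top step, suppose √114 ∈ Q(√110), say √114 = c + d√110 with c, d ∈ Q. Squaring: 114 = c^2 + 110d^2 + 2cd√110. Since √110 ∉ Q this forces 2cd = 0. If d = 0 then √114 = c ∈ Q, contradicting 114 squarefree > 1. If c = 0 then 114 = 110d^2, so 110·114 = (110d)^2 is a perfect square in Q — but 110·114 = 12540 is not a perfect square (since 110 and 114 are distinct squarefree integers). Contradiction. Hence √114 ∉ Q(√110), so x^2 - 114 stays irreducible over Q(√110) and [Q(√110, √114) : Q(√110)] = 2. By the tower law, [Q(√110, √114) : Q] = 2 · 2 = 4.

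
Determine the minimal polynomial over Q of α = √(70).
m_α(x) = x^2 - 70

α satisfies α^2 - 70 = 0, so x^2 - 70 annihilates α. Since d = 70 is squarefree and ≠ 1, it is not a perfect square in Q, so x^2 - 70 has no rational root and is therefore irreducible over Q (a degree-2 polynomial over a field is irreducible iff it has no root). Hence m_α(x) = x^2 - 70.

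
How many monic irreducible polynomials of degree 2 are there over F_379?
There are 71631 monic irreducible polynomials of degree 2 over F_379

Each element of F_{379^2} that lies in no proper subfield is a root of exactly one monic irreducible of degree 2 over F_379, and each such polynomial has 2 distinct roots in F_{379^2}. By Möbius inversion the count is N_379(2) = (1/2) Σ_{d|2} μ(2/d) · 379^d = (1/2)(μ(2)·379^1 + μ(1)·379^2) = 143262/2 = 71631.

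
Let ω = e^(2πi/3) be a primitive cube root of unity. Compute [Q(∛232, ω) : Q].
[Q(∛232, ω) : Q] = 6

[Q(∛232):Q] = 3 (min poly x^3 - 232, irreducible since 232 is not a perfect cube). [Q(ω):Q] = 2 (min poly x^2 + x + 1). Since Q(∛232) ⊂ R and ω ∉ R, we have ω ∉ Q(∛232), so x^2 + x + 1 remains irreducible over Q(∛232) and [Q(∛232, ω) : Q(∛232)] = 2. By the tower law, [Q(∛232, ω) : Q] = 3 · 2 = 6. (In fact Q(∛232, ω) is the splitting field of x^3 - 232 over Q.)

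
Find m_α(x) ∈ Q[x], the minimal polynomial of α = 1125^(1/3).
m_α(x) = x^3 - 1125

α satisfies α^3 = 1125, so x^3 - 1125 annihilates α. By the rational root test, a rational root p/q (in lowest terms) of x^3 - 1125 would satisfy p^3 = 1125 q^3, forcing q = 1 and p^3 = 1125; but 1125 is not a perfect cube, contradiction. A monic cubic over Q with no rational root is irreducible (any nontrivial factorization would include a linear factor). Hence x^3 - 1125 is the minimal polynomial of α, and in particular [Q(α):Q] = 3.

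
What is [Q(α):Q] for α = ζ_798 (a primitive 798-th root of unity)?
[Q(α):Q] = 216

The minimal polynomial of ζ_798 over Q is the 798-th cyclotomic polynomial Φ_798(x), which is irreducible over Q and has degree φ(798) = 216. Hence [Q(α):Q] = φ(798) = 216.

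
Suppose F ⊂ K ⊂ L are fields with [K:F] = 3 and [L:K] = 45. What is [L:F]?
[L:F] = 135

The tower law says that for any tower of field extensions F ⊂ K ⊂ L with finite degrees, [L:F] = [L:K] · [K:F]. Here this gives [L:F] = 45 · 3 = 135.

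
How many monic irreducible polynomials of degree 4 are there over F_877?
There are 147889662378 monic irreducible polynomials of degree 4 over F_877

Each element of F_{877^4} that lies in no proper subfield is a root of exactly one monic irreducible of degree 4 over F_877, and each such polynomial has 4 distinct roots in F_{877^4}. By Möbius inversion the count is N_877(4) = (1/4) Σ_{d|4} μ(4/d) · 877^d = (1/4)(μ(4)·877^1 + μ(2)·877^2 + μ(1)·877^4) = 591558649512/4 = 147889662378.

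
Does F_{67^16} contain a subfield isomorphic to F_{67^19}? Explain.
No: F_{67^19} is not a subfield of F_{67^16}

F_{p^m} embeds in F_{p^n} iff m | n. Here 19 ∤ 16 (since 16 = 0·19 + 16 with remainder 16 ≠ 0), so F_{67^19} is not a subfield of F_{67^16}. Equivalently: if it were, the tower law would give 19 = [F_{67^19}:F_67] dividing [F_{67^16}:F_67] = 16, contradiction.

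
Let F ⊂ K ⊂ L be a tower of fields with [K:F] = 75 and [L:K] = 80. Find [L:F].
[L:F] = 6000

The tower law says that for any tower of field extensions F ⊂ K ⊂ L with finite degrees, [L:F] = [L:K] · [K:F]. Here this gives [L:F] = 80 · 75 = 6000.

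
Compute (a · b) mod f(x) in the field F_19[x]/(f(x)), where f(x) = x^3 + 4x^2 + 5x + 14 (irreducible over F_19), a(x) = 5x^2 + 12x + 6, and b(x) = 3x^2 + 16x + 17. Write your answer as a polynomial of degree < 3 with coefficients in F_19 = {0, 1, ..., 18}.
a · b ≡ 15x^2 + 2 (mod f(x))

Multiply in F_19[x]: a(x)·b(x) = (5x^2 + 12x + 6)·(3x^2 + 16x + 17) = 15x^4 + 2x^3 + 10x^2 + 15x + 7. This has degree ≥ 3, so divide by f(x) over F_19: 15x^4 + 2x^3 + 10x^2 + 15x + 7 = (15x + 18)·(x^3 + 4x^2 + 5x + 14) + (15x^2 + 2). Hence a·b ≡ 15x^2 + 2 (mod f). (F_19[x]/(f) is a field with 19^3 = 6859 elements since f is irreducible of degree 3.)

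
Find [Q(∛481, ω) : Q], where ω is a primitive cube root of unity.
[Q(∛481, ω) : Q] = 6

[Q(∛481):Q] = 3 (min poly x^3 - 481, irreducible since 481 is not a perfect cube). [Q(ω):Q] = 2 (min poly x^2 + x + 1). Since Q(∛481) ⊂ R and ω ∉ R, we have ω ∉ Q(∛481), so x^2 + x + 1 remains irreducible over Q(∛481) and [Q(∛481, ω) : Q(∛481)] = 2. By the tower law, [Q(∛481, ω) : Q] = 3 · 2 = 6. (In fact Q(∛481, ω) is the splitting field of x^3 - 481 over Q.)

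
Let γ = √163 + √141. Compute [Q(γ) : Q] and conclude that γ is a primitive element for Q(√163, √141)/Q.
[Q(γ) : Q] = 4 (equivalently, Q(γ) = Q(√163, √141))

Obviously Q(γ) ⊆ Q(√163, √141), and [Q(√163, √141):Q] = 4 (since 163, 141 are distinct squarefree integers > 1 with 22983 not a perfect square). To show equality we compute the minimal polynomial of γ. From γ = √163 + √141: γ^2 = 163 + 2√(22983) + 141 = 304 + 2√(22983), so γ^2 - 304 = 2√(22983); squaring, (γ^2 - 304)^2 = 4·22983, i.e. γ^4 - 608γ^2 + 92416 - 91932 = 0, i.e. γ^4 - 608γ^2 + 484 = 0. So γ is a root of x^4 - 608x^2 + 484. This polynomial is irreducible over Q: it has no rational root (each ±√163 ± √141 is irrational), and any factorization into two quadratics over Q would force √(22983) ∈ Q (pairing opposite roots) or √163, √141 ∈ Q (other pairings), all impossible. Hence [Q(γ):Q] = 4 = [Q(√163, √141):Q], so Q(γ) = Q(√163, √141).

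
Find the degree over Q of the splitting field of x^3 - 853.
[K : Q] = 6

The roots of x^3 - 853 are ∛853, ω∛853, ω^2∛853 where ω = e^(2πi/3) is a primitive cube root of unity, so K = Q(∛853, ω). Now [Q(∛853):Q] = 3 (since 853 is not a perfect cube, x^3 - 853 is irreducible) and [Q(ω):Q] = 2. Both 2 and 3 divide [K:Q], and [K:Q] ≤ 3·2 = 6, so [K:Q] = 6. (Equivalently: Q(∛853) ⊂ R but ω ∉ R, so [K : Q(∛853)] = 2.)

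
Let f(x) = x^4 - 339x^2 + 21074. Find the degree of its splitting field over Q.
[K : Q] = 4

Solving the quadratic in x^2: x^2 = (339 ± √(339^2 - 4·21074))/2 = (339 ± √30625)/2 = (339 ± 175)/2, giving x^2 = 257 or x^2 = 82. So f(x) = (x^2 - 257)(x^2 - 82) and the roots of f are ±√257, ±√82. Hence the splitting field is K = Q(√257, √82). Since 257 and 82 are distinct squarefree integers > 1, their product 21074 is not a perfect square, so √82 ∉ Q(√257). By the tower law [K:Q] = [Q(√257,√82):Q(√257)] · [Q(√257):Q] = 2 · 2 = 4.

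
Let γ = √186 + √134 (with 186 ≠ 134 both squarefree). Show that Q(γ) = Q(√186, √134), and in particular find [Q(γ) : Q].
[Q(γ) : Q] = 4 (equivalently, Q(γ) = Q(√186, √134))

Obviously Q(γ) ⊆ Q(√186, √134), and [Q(√186, √134):Q] = 4 (since 186, 134 are distinct squarefree integers > 1 with 24924 not a perfect square). To show equality we compute the minimal polynomial of γ. From γ = √186 + √134: γ^2 = 186 + 2√(24924) + 134 = 320 + 2√(24924), so γ^2 - 320 = 2√(24924); squaring, (γ^2 - 320)^2 = 4·24924, i.e. γ^4 - 640γ^2 + 102400 - 99696 = 0, i.e. γ^4 - 640γ^2 + 2704 = 0. So γ is a root of x^4 - 640x^2 + 2704. This polynomial is irreducible over Q: it has no rational root (each ±√186 ± √134 is irrational), and any factorization into two quadratics over Q would force √(24924) ∈ Q (pairing opposite roots) or √186, √134 ∈ Q (other pairings), all impossible. Hence [Q(γ):Q] = 4 = [Q(√186, √134):Q], so Q(γ) = Q(√186, √134).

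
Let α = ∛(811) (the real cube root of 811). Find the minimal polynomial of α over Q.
m_α(x) = x^3 - 811

α satisfies α^3 = 811, so x^3 - 811 annihilates α. By the rational root test, a rational root p/q (in lowest terms) of x^3 - 811 would satisfy p^3 = 811 q^3, forcing q = 1 and p^3 = 811; but 811 is not a perfect cube, contradiction. A monic cubic over Q with no rational root is irreducible (any nontrivial factorization would include a linear factor). Hence x^3 - 811 is the minimal polynomial of α, and in particular [Q(α):Q] = 3.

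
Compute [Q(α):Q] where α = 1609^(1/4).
[Q(α):Q] = 4

α is a root of x^4 - 1609. By Eisenstein's criterion at the prime p = 1609 (which divides the constant term 1609 but p^2 = 2588881 does not, since 1609 is squarefree), x^4 - 1609 is irreducible over Q. Hence [Q(α):Q] = 4.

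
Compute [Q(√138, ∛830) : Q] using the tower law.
[Q(√138, ∛830) : Q] = 6

Let L = Q(√138, ∛830). Since Q(√138) ⊂ L and [Q(√138):Q] = 2, the tower law gives 2 | [L:Q]. Likewise Q(∛830) ⊂ L with [Q(∛830):Q] = 3 (because 830 is not a perfect cube), so 3 | [L:Q]. As gcd(2,3) = 1, [L:Q] is divisible by 6. Conversely L is generated over Q by √138 and ∛830, so [L:Q] ≤ 2·3 = 6. Therefore [Q(√138, ∛830) : Q] = 6.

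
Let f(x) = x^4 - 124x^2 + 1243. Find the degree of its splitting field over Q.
[K : Q] = 4

Solving the quadratic in x^2: x^2 = (124 ± √(124^2 - 4·1243))/2 = (124 ± √10404)/2 = (124 ± 102)/2, giving x^2 = 11 or x^2 = 113. So f(x) = (x^2 - 11)(x^2 - 113) and the roots of f are ±√11, ±√113. Hence the splitting field is K = Q(√11, √113). Since 11 and 113 are distinct squarefree integers > 1, their product 1243 is not a perfect square, so √113 ∉ Q(√11). By the tower law [K:Q] = [Q(√11,√113):Q(√11)] · [Q(√11):Q] = 2 · 2 = 4.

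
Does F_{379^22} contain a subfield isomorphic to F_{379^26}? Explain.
No: F_{379^26} is not a subfield of F_{379^22}

F_{p^m} embeds in F_{p^n} iff m | n. Here 26 ∤ 22 (since 22 = 0·26 + 22 with remainder 22 ≠ 0), so F_{379^26} is not a subfield of F_{379^22}. Equivalently: if it were, the tower law would give 26 = [F_{379^26}:F_379] dividing [F_{379^22}:F_379] = 22, contradiction.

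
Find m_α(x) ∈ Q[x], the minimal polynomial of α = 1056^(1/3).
m_α(x) = x^3 - 1056

α satisfies α^3 = 1056, so x^3 - 1056 annihilates α. By the rational root test, a rational root p/q (in lowest terms) of x^3 - 1056 would satisfy p^3 = 1056 q^3, forcing q = 1 and p^3 = 1056; but 1056 is not a perfect cube, contradiction. A monic cubic over Q with no rational root is irreducible (any nontrivial factorization would include a linear factor). Hence x^3 - 1056 is the minimal polynomial of α, and in particular [Q(α):Q] = 3.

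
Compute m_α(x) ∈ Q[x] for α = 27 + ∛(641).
m_α(x) = x^3 - 81x^2 + 2187x - 20324

Set β = α - 27 = ∛(641), so β^3 = 641. Then (α - 27)^3 - 641 = 0, i.e. α is a root of g(x) = (x - 27)^3 - 641 = x^3 - 81x^2 + 2187x - 20324. Since g(x) = h(x - 27) where h(x) = x^3 - 641, and h is irreducible over Q (because 641 is not a perfect cube, so h has no rational root, and a monic cubic with no rational root is irreducible), g is also irreducible (irreducibility is preserved under the substitution x → x - 27). Hence m_α(x) = x^3 - 81x^2 + 2187x - 20324.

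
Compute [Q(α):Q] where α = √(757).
[Q(α):Q] = 2

[Q(α):Q] equals the degree of the minimal polynomial of α. Here α^2 = 757 and x^2 - 757 is irreducible (d = 757 is squarefree, ≠ 1, hence not a square), so deg(m_α) = 2. Thus [Q(α):Q] = 2.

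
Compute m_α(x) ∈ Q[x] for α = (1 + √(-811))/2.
m_α(x) = x^2 - x + 203

From 2α - 1 = √(-811), squaring gives (2α - 1)^2 = -811, i.e. 4α^2 - 4α + 1 = -811, so α^2 - α + (1 + 811)/4 = 0. Since -811 ≡ 1 (mod 4), (1 + 811)/4 = 203 ∈ Z. The polynomial x^2 - x + 203 has discriminant 1 - 4·(203) = -811, which is not a perfect square in Q (d = -811 is squarefree and ≠ 1), so x^2 - x + 203 is irreducible over Q. It is the minimal polynomial of α.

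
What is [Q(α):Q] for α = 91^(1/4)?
[Q(α):Q] = 4

α is a root of x^4 - 91. By Eisenstein's criterion at the prime p = 7 (which divides the constant term 91 but p^2 = 49 does not, since 91 is squarefree), x^4 - 91 is irreducible over Q. Hence [Q(α):Q] = 4.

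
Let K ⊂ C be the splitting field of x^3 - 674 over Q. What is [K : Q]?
[K : Q] = 6

The roots of x^3 - 674 are ∛674, ω∛674, ω^2∛674 where ω = e^(2πi/3) is a primitive cube root of unity, so K = Q(∛674, ω). Now [Q(∛674):Q] = 3 (since 674 is not a perfect cube, x^3 - 674 is irreducible) and [Q(ω):Q] = 2. Both 2 and 3 divide [K:Q], and [K:Q] ≤ 3·2 = 6, so [K:Q] = 6. (Equivalently: Q(∛674) ⊂ R but ω ∉ R, so [K : Q(∛674)] = 2.)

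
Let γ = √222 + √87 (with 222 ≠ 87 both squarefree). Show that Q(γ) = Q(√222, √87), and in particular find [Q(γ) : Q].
[Q(γ) : Q] = 4 (equivalently, Q(γ) = Q(√222, √87))

Obviously Q(γ) ⊆ Q(√222, √87), and [Q(√222, √87):Q] = 4 (since 222, 87 are distinct squarefree integers > 1 with 19314 not a perfect square). To show equality we compute the minimal polynomial of γ. From γ = √222 + √87: γ^2 = 222 + 2√(19314) + 87 = 309 + 2√(19314), so γ^2 - 309 = 2√(19314); squaring, (γ^2 - 309)^2 = 4·19314, i.e. γ^4 - 618γ^2 + 95481 - 77256 = 0, i.e. γ^4 - 618γ^2 + 18225 = 0. So γ is a root of x^4 - 618x^2 + 18225. This polynomial is irreducible over Q: it has no rational root (each ±√222 ± √87 is irrational), and any factorization into two quadratics over Q would force √(19314) ∈ Q (pairing opposite roots) or √222, √87 ∈ Q (other pairings), all impossible. Hence [Q(γ):Q] = 4 = [Q(√222, √87):Q], so Q(γ) = Q(√222, √87).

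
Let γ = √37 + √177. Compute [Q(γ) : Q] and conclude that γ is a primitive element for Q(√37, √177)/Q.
[Q(γ) : Q] = 4 (equivalently, Q(γ) = Q(√37, √177))

Obviously Q(γ) ⊆ Q(√37, √177), and [Q(√37, √177):Q] = 4 (since 37, 177 are distinct squarefree integers > 1 with 6549 not a perfect square). To show equality we compute the minimal polynomial of γ. From γ = √37 + √177: γ^2 = 37 + 2√(6549) + 177 = 214 + 2√(6549), so γ^2 - 214 = 2√(6549); squaring, (γ^2 - 214)^2 = 4·6549, i.e. γ^4 - 428γ^2 + 45796 - 26196 = 0, i.e. γ^4 - 428γ^2 + 19600 = 0. So γ is a root of x^4 - 428x^2 + 19600. This polynomial is irreducible over Q: it has no rational root (each ±√37 ± √177 is irrational), and any factorization into two quadratics over Q would force √(6549) ∈ Q (pairing opposite roots) or √37, √177 ∈ Q (other pairings), all impossible. Hence [Q(γ):Q] = 4 = [Q(√37, √177):Q], so Q(γ) = Q(√37, √177).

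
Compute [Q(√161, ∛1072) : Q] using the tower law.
[Q(√161, ∛1072) : Q] = 6

Let L = Q(√161, ∛1072). Since Q(√161) ⊂ L and [Q(√161):Q] = 2, the tower law gives 2 | [L:Q]. Likewise Q(∛1072) ⊂ L with [Q(∛1072):Q] = 3 (because 1072 is not a perfect cube), so 3 | [L:Q]. As gcd(2,3) = 1, [L:Q] is divisible by 6. Conversely L is generated over Q by √161 and ∛1072, so [L:Q] ≤ 2·3 = 6. Therefore [Q(√161, ∛1072) : Q] = 6.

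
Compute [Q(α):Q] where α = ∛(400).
[Q(α):Q] = 3

The minimal polynomial of α is x^3 - 400, irreducible over Q since 400 is not a perfect cube (so x^3 - 400 has no rational root). Hence [Q(α):Q] = deg(m_α) = 3.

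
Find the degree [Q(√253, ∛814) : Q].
[Q(√253, ∛814) : Q] = 6

Let L = Q(√253, ∛814). Since Q(√253) ⊂ L and [Q(√253):Q] = 2, the tower law gives 2 | [L:Q]. Likewise Q(∛814) ⊂ L with [Q(∛814):Q] = 3 (because 814 is not a perfect cube), so 3 | [L:Q]. As gcd(2,3) = 1, [L:Q] is divisible by 6. Conversely L is generated over Q by √253 and ∛814, so [L:Q] ≤ 2·3 = 6. Therefore [Q(√253, ∛814) : Q] = 6.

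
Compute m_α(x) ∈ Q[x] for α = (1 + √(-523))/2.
m_α(x) = x^2 - x + 131

From 2α - 1 = √(-523), squaring gives (2α - 1)^2 = -523, i.e. 4α^2 - 4α + 1 = -523, so α^2 - α + (1 + 523)/4 = 0. Since -523 ≡ 1 (mod 4), (1 + 523)/4 = 131 ∈ Z. The polynomial x^2 - x + 131 has discriminant 1 - 4·(131) = -523, which is not a perfect square in Q (d = -523 is squarefree and ≠ 1), so x^2 - x + 131 is irreducible over Q. It is the minimal polynomial of α.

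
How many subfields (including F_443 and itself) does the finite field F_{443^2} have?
F_{443^2} has 2 subfields

The subfields of F_{p^n} are exactly the fields F_{p^d} for d | n (each is the fixed field of the unique index-d subgroup of Gal(F_{p^n}/F_p) ≅ Z/nZ). The divisors of n = 2 are {1, 2}, giving 2 subfields: F_{443^1}, F_{443^2}.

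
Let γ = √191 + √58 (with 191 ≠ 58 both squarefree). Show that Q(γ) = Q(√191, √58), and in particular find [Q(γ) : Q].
[Q(γ) : Q] = 4 (equivalently, Q(γ) = Q(√191, √58))

Obviously Q(γ) ⊆ Q(√191, √58), and [Q(√191, √58):Q] = 4 (since 191, 58 are distinct squarefree integers > 1 with 11078 not a perfect square). To show equality we compute the minimal polynomial of γ. From γ = √191 + √58: γ^2 = 191 + 2√(11078) + 58 = 249 + 2√(11078), so γ^2 - 249 = 2√(11078); squaring, (γ^2 - 249)^2 = 4·11078, i.e. γ^4 - 498γ^2 + 62001 - 44312 = 0, i.e. γ^4 - 498γ^2 + 17689 = 0. So γ is a root of x^4 - 498x^2 + 17689. This polynomial is irreducible over Q: it has no rational root (each ±√191 ± √58 is irrational), and any factorization into two quadratics over Q would force √(11078) ∈ Q (pairing opposite roots) or √191, √58 ∈ Q (other pairings), all impossible. Hence [Q(γ):Q] = 4 = [Q(√191, √58):Q], so Q(γ) = Q(√191, √58).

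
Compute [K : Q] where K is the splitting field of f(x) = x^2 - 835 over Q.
[K : Q] = 2

f(x) = x^2 - 835 factors as (x - √835)(x + √835). The splitting field is K = Q(√835). Since 835 is squarefree and > 1, it is not a perfect square, so x^2 - 835 is irreducible over Q and [Q(√835) : Q] = 2. Hence [K : Q] = 2.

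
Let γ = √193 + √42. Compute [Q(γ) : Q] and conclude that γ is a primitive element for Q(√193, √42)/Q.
[Q(γ) : Q] = 4 (equivalently, Q(γ) = Q(√193, √42))

Obviously Q(γ) ⊆ Q(√193, √42), and [Q(√193, √42):Q] = 4 (since 193, 42 are distinct squarefree integers > 1 with 8106 not a perfect square). To show equality we compute the minimal polynomial of γ. From γ = √193 + √42: γ^2 = 193 + 2√(8106) + 42 = 235 + 2√(8106), so γ^2 - 235 = 2√(8106); squaring, (γ^2 - 235)^2 = 4·8106, i.e. γ^4 - 470γ^2 + 55225 - 32424 = 0, i.e. γ^4 - 470γ^2 + 22801 = 0. So γ is a root of x^4 - 470x^2 + 22801. This polynomial is irreducible over Q: it has no rational root (each ±√193 ± √42 is irrational), and any factorization into two quadratics over Q would force √(8106) ∈ Q (pairing opposite roots) or √193, √42 ∈ Q (other pairings), all impossible. Hence [Q(γ):Q] = 4 = [Q(√193, √42):Q], so Q(γ) = Q(√193, √42).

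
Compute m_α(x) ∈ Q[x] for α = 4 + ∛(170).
m_α(x) = x^3 - 12x^2 + 48x - 234

Set β = α - 4 = ∛(170), so β^3 = 170. Then (α - 4)^3 - 170 = 0, i.e. α is a root of g(x) = (x - 4)^3 - 170 = x^3 - 12x^2 + 48x - 234. Since g(x) = h(x - 4) where h(x) = x^3 - 170, and h is irreducible over Q (because 170 is not a perfect cube, so h has no rational root, and a monic cubic with no rational root is irreducible), g is also irreducible (irreducibility is preserved under the substitution x → x - 4). Hence m_α(x) = x^3 - 12x^2 + 48x - 234.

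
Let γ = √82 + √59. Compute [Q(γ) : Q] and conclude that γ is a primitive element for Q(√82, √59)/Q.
[Q(γ) : Q] = 4 (equivalently, Q(γ) = Q(√82, √59))

Obviously Q(γ) ⊆ Q(√82, √59), and [Q(√82, √59):Q] = 4 (since 82, 59 are distinct squarefree integers > 1 with 4838 not a perfect square). To show equality we compute the minimal polynomial of γ. From γ = √82 + √59: γ^2 = 82 + 2√(4838) + 59 = 141 + 2√(4838), so γ^2 - 141 = 2√(4838); squaring, (γ^2 - 141)^2 = 4·4838, i.e. γ^4 - 282γ^2 + 19881 - 19352 = 0, i.e. γ^4 - 282γ^2 + 529 = 0. So γ is a root of x^4 - 282x^2 + 529. This polynomial is irreducible over Q: it has no rational root (each ±√82 ± √59 is irrational), and any factorization into two quadratics over Q would force √(4838) ∈ Q (pairing opposite roots) or √82, √59 ∈ Q (other pairings), all impossible. Hence [Q(γ):Q] = 4 = [Q(√82, √59):Q], so Q(γ) = Q(√82, √59).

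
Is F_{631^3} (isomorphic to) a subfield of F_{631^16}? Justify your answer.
No: F_{631^3} is not a subfield of F_{631^16}

F_{p^m} embeds in F_{p^n} iff m | n. Here 3 ∤ 16 (since 16 = 5·3 + 1 with remainder 1 ≠ 0), so F_{631^3} is not a subfield of F_{631^16}. Equivalently: if it were, the tower law would give 3 = [F_{631^3}:F_631] dividing [F_{631^16}:F_631] = 16, contradiction.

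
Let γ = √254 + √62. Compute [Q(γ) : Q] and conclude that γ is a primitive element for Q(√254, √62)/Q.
[Q(γ) : Q] = 4 (equivalently, Q(γ) = Q(√254, √62))

Obviously Q(γ) ⊆ Q(√254, √62), and [Q(√254, √62):Q] = 4 (since 254, 62 are distinct squarefree integers > 1 with 15748 not a perfect square). To show equality we compute the minimal polynomial of γ. From γ = √254 + √62: γ^2 = 254 + 2√(15748) + 62 = 316 + 2√(15748), so γ^2 - 316 = 2√(15748); squaring, (γ^2 - 316)^2 = 4·15748, i.e. γ^4 - 632γ^2 + 99856 - 62992 = 0, i.e. γ^4 - 632γ^2 + 36864 = 0. So γ is a root of x^4 - 632x^2 + 36864. This polynomial is irreducible over Q: it has no rational root (each ±√254 ± √62 is irrational), and any factorization into two quadratics over Q would force √(15748) ∈ Q (pairing opposite roots) or √254, √62 ∈ Q (other pairings), all impossible. Hence [Q(γ):Q] = 4 = [Q(√254, √62):Q], so Q(γ) = Q(√254, √62).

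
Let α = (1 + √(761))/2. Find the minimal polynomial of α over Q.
m_α(x) = x^2 - x - 190

From 2α - 1 = √(761), squaring gives (2α - 1)^2 = 761, i.e. 4α^2 - 4α + 1 = 761, so α^2 - α + (1 - 761)/4 = 0. Since 761 ≡ 1 (mod 4), (1 - 761)/4 = -190 ∈ Z. The polynomial x^2 - x - 190 has discriminant 1 - 4·(-190) = 761, which is not a perfect square in Q (d = 761 is squarefree and ≠ 1), so x^2 - x - 190 is irreducible over Q. It is the minimal polynomial of α.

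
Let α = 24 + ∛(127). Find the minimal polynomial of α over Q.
m_α(x) = x^3 - 72x^2 + 1728x - 13951

Set β = α - 24 = ∛(127), so β^3 = 127. Then (α - 24)^3 - 127 = 0, i.e. α is a root of g(x) = (x - 24)^3 - 127 = x^3 - 72x^2 + 1728x - 13951. Since g(x) = h(x - 24) where h(x) = x^3 - 127, and h is irreducible over Q (because 127 is not a perfect cube, so h has no rational root, and a monic cubic with no rational root is irreducible), g is also irreducible (irreducibility is preserved under the substitution x → x - 24). Hence m_α(x) = x^3 - 72x^2 + 1728x - 13951.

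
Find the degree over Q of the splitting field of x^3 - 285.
[K : Q] = 6

The roots of x^3 - 285 are ∛285, ω∛285, ω^2∛285 where ω = e^(2πi/3) is a primitive cube root of unity, so K = Q(∛285, ω). Now [Q(∛285):Q] = 3 (since 285 is not a perfect cube, x^3 - 285 is irreducible) and [Q(ω):Q] = 2. Both 2 and 3 divide [K:Q], and [K:Q] ≤ 3·2 = 6, so [K:Q] = 6. (Equivalently: Q(∛285) ⊂ R but ω ∉ R, so [K : Q(∛285)] = 2.)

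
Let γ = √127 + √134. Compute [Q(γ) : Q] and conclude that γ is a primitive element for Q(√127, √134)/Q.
[Q(γ) : Q] = 4 (equivalently, Q(γ) = Q(√127, √134))

Obviously Q(γ) ⊆ Q(√127, √134), and [Q(√127, √134):Q] = 4 (since 127, 134 are distinct squarefree integers > 1 with 17018 not a perfect square). To show equality we compute the minimal polynomial of γ. From γ = √127 + √134: γ^2 = 127 + 2√(17018) + 134 = 261 + 2√(17018), so γ^2 - 261 = 2√(17018); squaring, (γ^2 - 261)^2 = 4·17018, i.e. γ^4 - 522γ^2 + 68121 - 68072 = 0, i.e. γ^4 - 522γ^2 + 49 = 0. So γ is a root of x^4 - 522x^2 + 49. This polynomial is irreducible over Q: it has no rational root (each ±√127 ± √134 is irrational), and any factorization into two quadratics over Q would force √(17018) ∈ Q (pairing opposite roots) or √127, √134 ∈ Q (other pairings), all impossible. Hence [Q(γ):Q] = 4 = [Q(√127, √134):Q], so Q(γ) = Q(√127, √134).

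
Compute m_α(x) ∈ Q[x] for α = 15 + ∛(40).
m_α(x) = x^3 - 45x^2 + 675x - 3415

Set β = α - 15 = ∛(40), so β^3 = 40. Then (α - 15)^3 - 40 = 0, i.e. α is a root of g(x) = (x - 15)^3 - 40 = x^3 - 45x^2 + 675x - 3415. Since g(x) = h(x - 15) where h(x) = x^3 - 40, and h is irreducible over Q (because 40 is not a perfect cube, so h has no rational root, and a monic cubic with no rational root is irreducible), g is also irreducible (irreducibility is preserved under the substitution x → x - 15). Hence m_α(x) = x^3 - 45x^2 + 675x - 3415.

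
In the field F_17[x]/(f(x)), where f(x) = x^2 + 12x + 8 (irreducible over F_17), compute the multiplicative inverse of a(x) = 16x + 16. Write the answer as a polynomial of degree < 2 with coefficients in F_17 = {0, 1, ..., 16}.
a(x)^(-1) ≡ 11x + 2 (mod f(x))

Since f is irreducible over F_17, F_17[x]/(f) is a field and a(x) ≠ 0 has an inverse. Apply the extended Euclidean algorithm to f(x) and a(x) in F_17[x]: f(x) = (16x + 6)·a(x) + (14). The last nonzero remainder is the constant 14 = gcd(f, a) in F_17. Back-substituting through the division chain expresses 14 = s(x)·a(x) + t(x)·f(x) with s(x) ≡ x + 11 (mod f), so (x + 11)·a(x) ≡ 14 (mod f). Multiplying by 14^(-1) ≡ 11 in F_17 gives a(x)^(-1) ≡ 11·(x + 11) ≡ 11x + 2 (mod f). Check: (16x + 16)·(11x + 2) = 6x^2 + 4x + 15 ≡ 1 (mod x^2 + 12x + 8).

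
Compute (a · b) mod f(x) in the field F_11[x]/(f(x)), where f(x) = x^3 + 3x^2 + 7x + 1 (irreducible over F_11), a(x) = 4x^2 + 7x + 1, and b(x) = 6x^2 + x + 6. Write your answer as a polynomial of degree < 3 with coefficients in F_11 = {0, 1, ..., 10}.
a · b ≡ 2x^2 + 3x + 10 (mod f(x))

Multiply in F_11[x]: a(x)·b(x) = (4x^2 + 7x + 1)·(6x^2 + x + 6) = 2x^4 + 2x^3 + 4x^2 + 10x + 6. This has degree ≥ 3, so divide by f(x) over F_11: 2x^4 + 2x^3 + 4x^2 + 10x + 6 = (2x + 7)·(x^3 + 3x^2 + 7x + 1) + (2x^2 + 3x + 10). Hence a·b ≡ 2x^2 + 3x + 10 (mod f). (F_11[x]/(f) is a field with 11^3 = 1331 elements since f is irreducible of degree 3.)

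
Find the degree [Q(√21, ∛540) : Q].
[Q(√21, ∛540) : Q] = 6

Let L = Q(√21, ∛540). Since Q(√21) ⊂ L and [Q(√21):Q] = 2, the tower law gives 2 | [L:Q]. Likewise Q(∛540) ⊂ L with [Q(∛540):Q] = 3 (because 540 is not a perfect cube), so 3 | [L:Q]. As gcd(2,3) = 1, [L:Q] is divisible by 6. Conversely L is generated over Q by √21 and ∛540, so [L:Q] ≤ 2·3 = 6. Therefore [Q(√21, ∛540) : Q] = 6.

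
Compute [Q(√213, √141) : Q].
[Q(√213, √141) : Q] = 4

[Q(√213):Q] = 2 (min poly x^2 - 213, irreducible since 213 is squarefree > 1). For the top step, suppose √141 ∈ Q(√213), say √141 = c + d√213 with c, d ∈ Q. Squaring: 141 = c^2 + 213d^2 + 2cd√213. Since √213 ∉ Q this forces 2cd = 0. If d = 0 then √141 = c ∈ Q, contradicting 141 squarefree > 1. If c = 0 then 141 = 213d^2, so 213·141 = (213d)^2 is a perfect square in Q — but 213·141 = 30033 is not a perfect square (since 213 and 141 are distinct squarefree integers). Contradiction. Hence √141 ∉ Q(√213), so x^2 - 141 stays irreducible over Q(√213) and [Q(√213, √141) : Q(√213)] = 2. By the tower law, [Q(√213, √141) : Q] = 2 · 2 = 4.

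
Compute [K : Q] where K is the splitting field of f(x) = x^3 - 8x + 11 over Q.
[K : Q] = 6

By the rational root test, any rational root of the monic integer polynomial f(x) = x^3 - 8x + 11 must be an integer dividing the constant term 11, i.e. one of ±{1, 11}. Evaluating: f(1) = 4, f(-1) = 18, f(11) = 1254, f(-11) = -1232; none is 0, so f has no rational root and is therefore irreducible over Q (a cubic with no linear factor over a field is irreducible). For an irreducible cubic, the Galois group is A_3 or S_3 according as the discriminant disc(f) = -4a^3 - 27b^2 = -4·(-8)^3 - 27·(11)^2 = -1219 is or is not a square in Q. Here disc(f) = -1219 is not a perfect square in Q, so the Galois group of f over Q is not contained in A_3 and must be all of S_3. The splitting field has degree |S_3| = 6 over Q, so [K : Q] = 6.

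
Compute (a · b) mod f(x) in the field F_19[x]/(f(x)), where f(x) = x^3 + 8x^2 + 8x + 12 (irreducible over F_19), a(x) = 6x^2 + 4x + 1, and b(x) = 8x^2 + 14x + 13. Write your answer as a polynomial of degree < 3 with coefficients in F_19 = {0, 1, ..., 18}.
a · b ≡ 2x^2 + 18 (mod f(x))

Multiply in F_19[x]: a(x)·b(x) = (6x^2 + 4x + 1)·(8x^2 + 14x + 13) = 10x^4 + 2x^3 + 9x^2 + 9x + 13. This has degree ≥ 3, so divide by f(x) over F_19: 10x^4 + 2x^3 + 9x^2 + 9x + 13 = (10x + 17)·(x^3 + 8x^2 + 8x + 12) + (2x^2 + 18). Hence a·b ≡ 2x^2 + 18 (mod f). (F_19[x]/(f) is a field with 19^3 = 6859 elements since f is irreducible of degree 3.)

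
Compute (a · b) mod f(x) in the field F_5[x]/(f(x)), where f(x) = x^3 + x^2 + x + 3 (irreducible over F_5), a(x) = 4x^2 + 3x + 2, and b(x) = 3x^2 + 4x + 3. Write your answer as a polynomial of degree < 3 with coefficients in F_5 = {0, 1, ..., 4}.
a · b ≡ 3x + 2 (mod f(x))

Multiply in F_5[x]: a(x)·b(x) = (4x^2 + 3x + 2)·(3x^2 + 4x + 3) = 2x^4 + 2x + 1. This has degree ≥ 3, so divide by f(x) over F_5: 2x^4 + 2x + 1 = (2x + 3)·(x^3 + x^2 + x + 3) + (3x + 2). Hence a·b ≡ 3x + 2 (mod f). (F_5[x]/(f) is a field with 5^3 = 125 elements since f is irreducible of degree 3.)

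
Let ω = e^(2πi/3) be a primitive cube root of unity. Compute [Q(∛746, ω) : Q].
[Q(∛746, ω) : Q] = 6

[Q(∛746):Q] = 3 (min poly x^3 - 746, irreducible since 746 is not a perfect cube). [Q(ω):Q] = 2 (min poly x^2 + x + 1). Since Q(∛746) ⊂ R and ω ∉ R, we have ω ∉ Q(∛746), so x^2 + x + 1 remains irreducible over Q(∛746) and [Q(∛746, ω) : Q(∛746)] = 2. By the tower law, [Q(∛746, ω) : Q] = 3 · 2 = 6. (In fact Q(∛746, ω) is the splitting field of x^3 - 746 over Q.)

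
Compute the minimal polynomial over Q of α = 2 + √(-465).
m_α(x) = x^2 - 4x + 469

From α - 2 = √(-465), squaring gives (α - 2)^2 = -465, i.e. α^2 - 4α + 4 = -465, so α^2 - 4α + 469 = 0. The discriminant of x^2 - 4x + 469 is (-4)^2 - 4·(469) = 16 - 1876 = -1860, and 4·(-465) is not a perfect square in Q since -465 is squarefree and ≠ 1. Hence x^2 - 4x + 469 is irreducible over Q and is the minimal polynomial of α.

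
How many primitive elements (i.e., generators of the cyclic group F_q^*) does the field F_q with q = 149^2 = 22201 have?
There are φ(22200) = 5760 primitive elements

F_q^* is cyclic of order q - 1 = 22200. A cyclic group of order m has exactly φ(m) generators. Here m = 22200 = 2^3 · 3 · 5^2 · 37, so the number of primitive elements is φ(22200) = 5760.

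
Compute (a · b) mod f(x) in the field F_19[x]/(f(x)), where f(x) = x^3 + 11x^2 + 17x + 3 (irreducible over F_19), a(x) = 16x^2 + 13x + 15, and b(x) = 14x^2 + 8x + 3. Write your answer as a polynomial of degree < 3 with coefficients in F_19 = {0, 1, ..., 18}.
a · b ≡ 13x^2 + 5x + 9 (mod f(x))

Multiply in F_19[x]: a(x)·b(x) = (16x^2 + 13x + 15)·(14x^2 + 8x + 3) = 15x^4 + 6x^3 + x^2 + 7x + 7. This has degree ≥ 3, so divide by f(x) over F_19: 15x^4 + 6x^3 + x^2 + 7x + 7 = (15x + 12)·(x^3 + 11x^2 + 17x + 3) + (13x^2 + 5x + 9). Hence a·b ≡ 13x^2 + 5x + 9 (mod f). (F_19[x]/(f) is a field with 19^3 = 6859 elements since f is irreducible of degree 3.)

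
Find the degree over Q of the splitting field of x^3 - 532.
[K : Q] = 6

The roots of x^3 - 532 are ∛532, ω∛532, ω^2∛532 where ω = e^(2πi/3) is a primitive cube root of unity, so K = Q(∛532, ω). Now [Q(∛532):Q] = 3 (since 532 is not a perfect cube, x^3 - 532 is irreducible) and [Q(ω):Q] = 2. Both 2 and 3 divide [K:Q], and [K:Q] ≤ 3·2 = 6, so [K:Q] = 6. (Equivalently: Q(∛532) ⊂ R but ω ∉ R, so [K : Q(∛532)] = 2.)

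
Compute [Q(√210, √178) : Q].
[Q(√210, √178) : Q] = 4

[Q(√210):Q] = 2 (min poly x^2 - 210, irreducible since 210 is squarefree > 1). For the top step, suppose √178 ∈ Q(√210), say √178 = c + d√210 with c, d ∈ Q. Squaring: 178 = c^2 + 210d^2 + 2cd√210. Since √210 ∉ Q this forces 2cd = 0. If d = 0 then √178 = c ∈ Q, contradicting 178 squarefree > 1. If c = 0 then 178 = 210d^2, so 210·178 = (210d)^2 is a perfect square in Q — but 210·178 = 37380 is not a perfect square (since 210 and 178 are distinct squarefree integers). Contradiction. Hence √178 ∉ Q(√210), so x^2 - 178 stays irreducible over Q(√210) and [Q(√210, √178) : Q(√210)] = 2. By the tower law, [Q(√210, √178) : Q] = 2 · 2 = 4.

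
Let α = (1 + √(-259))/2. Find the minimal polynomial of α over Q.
m_α(x) = x^2 - x + 65

From 2α - 1 = √(-259), squaring gives (2α - 1)^2 = -259, i.e. 4α^2 - 4α + 1 = -259, so α^2 - α + (1 + 259)/4 = 0. Since -259 ≡ 1 (mod 4), (1 + 259)/4 = 65 ∈ Z. The polynomial x^2 - x + 65 has discriminant 1 - 4·(65) = -259, which is not a perfect square in Q (d = -259 is squarefree and ≠ 1), so x^2 - x + 65 is irreducible over Q. It is the minimal polynomial of α.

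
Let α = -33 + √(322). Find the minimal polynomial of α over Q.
m_α(x) = x^2 + 66x + 767

From α + 33 = √(322), squaring gives (α + 33)^2 = 322, i.e. α^2 + 66α + 1089 = 322, so α^2 + 66α + 767 = 0. The discriminant of x^2 + 66x + 767 is (66)^2 - 4·(767) = 4356 - 3068 = 1288, and 4·(322) is not a perfect square in Q since 322 is squarefree and ≠ 1. Hence x^2 + 66x + 767 is irreducible over Q and is the minimal polynomial of α.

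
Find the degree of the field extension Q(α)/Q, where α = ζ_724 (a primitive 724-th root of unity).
[Q(α):Q] = 360

The minimal polynomial of ζ_724 over Q is the 724-th cyclotomic polynomial Φ_724(x), which is irreducible over Q and has degree φ(724) = 360. Hence [Q(α):Q] = φ(724) = 360.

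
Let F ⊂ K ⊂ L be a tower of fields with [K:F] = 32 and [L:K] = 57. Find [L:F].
[L:F] = 1824

The tower law says that for any tower of field extensions F ⊂ K ⊂ L with finite degrees, [L:F] = [L:K] · [K:F]. Here this gives [L:F] = 57 · 32 = 1824.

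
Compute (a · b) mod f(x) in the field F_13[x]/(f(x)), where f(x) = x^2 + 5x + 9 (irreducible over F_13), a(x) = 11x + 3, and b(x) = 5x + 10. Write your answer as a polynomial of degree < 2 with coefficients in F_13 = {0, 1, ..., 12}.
a · b ≡ 6x + 3 (mod f(x))

Multiply in F_13[x]: a(x)·b(x) = (11x + 3)·(5x + 10) = 3x^2 + 8x + 4. This has degree ≥ 2, so divide by f(x) over F_13: 3x^2 + 8x + 4 = (3)·(x^2 + 5x + 9) + (6x + 3). Hence a·b ≡ 6x + 3 (mod f). (F_13[x]/(f) is a field with 13^2 = 169 elements since f is irreducible of degree 2.)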